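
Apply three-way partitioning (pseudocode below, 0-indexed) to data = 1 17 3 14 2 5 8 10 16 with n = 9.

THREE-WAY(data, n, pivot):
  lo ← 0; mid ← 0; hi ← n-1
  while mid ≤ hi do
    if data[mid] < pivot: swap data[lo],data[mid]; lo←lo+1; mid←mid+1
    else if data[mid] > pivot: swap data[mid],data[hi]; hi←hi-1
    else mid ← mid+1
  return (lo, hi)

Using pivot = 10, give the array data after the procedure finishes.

1 3 8 2 5 10 14 16 17

lo=0 mid=0 hi=8
1<10: swap(0,0), lo=1 mid=1 ⇒ 1 17 3 14 2 5 8 10 16
17>10: swap(1,8), hi=7 ⇒ 1 16 3 14 2 5 8 10 17
16>10: swap(1,7), hi=6 ⇒ 1 10 3 14 2 5 8 16 17
10=10: mid=2
3<10: swap(1,2), lo=2 mid=3 ⇒ 1 3 10 14 2 5 8 16 17
14>10: swap(3,6), hi=5 ⇒ 1 3 10 8 2 5 14 16 17
8<10: swap(2,3), lo=3 mid=4 ⇒ 1 3 8 10 2 5 14 16 17
2<10: swap(3,4), lo=4 mid=5 ⇒ 1 3 8 2 10 5 14 16 17
5<10: swap(4,5), lo=5 mid=6 ⇒ 1 3 8 2 5 10 14 16 17
done. lo=5 hi=5; data=1 3 8 2 5 10 14 16 17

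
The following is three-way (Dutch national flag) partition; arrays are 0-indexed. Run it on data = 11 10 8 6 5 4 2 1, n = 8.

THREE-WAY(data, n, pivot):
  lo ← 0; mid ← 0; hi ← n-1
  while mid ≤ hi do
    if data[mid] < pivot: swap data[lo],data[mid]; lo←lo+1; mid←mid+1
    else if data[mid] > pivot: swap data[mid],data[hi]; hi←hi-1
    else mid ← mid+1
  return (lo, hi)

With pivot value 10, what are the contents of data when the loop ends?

pivot = 10; lo=0, mid=0, hi=7
data[mid]=11>10: swap data[0],data[7]; hi=6 → 1 10 8 6 5 4 2 11
data[mid]=1<10: swap data[0],data[0]; lo=1,mid=1 → 1 10 8 6 5 4 2 11
data[mid]=10=10: mid=2
data[mid]=8<10: swap data[1],data[2]; lo=2,mid=3 → 1 8 10 6 5 4 2 11
data[mid]=6<10: swap data[2],data[3]; lo=3,mid=4 → 1 8 6 10 5 4 2 11
data[mid]=5<10: swap data[3],data[4]; lo=4,mid=5 → 1 8 6 5 10 4 2 11
data[mid]=4<10: swap data[4],data[5]; lo=5,mid=6 → 1 8 6 5 4 10 2 11
data[mid]=2<10: swap data[5],data[6]; lo=6,mid=7 → 1 8 6 5 4 2 10 11
end: lo=6, hi=6; data = 1 8 6 5 4 2 10 11

1 8 6 5 4 2 10 11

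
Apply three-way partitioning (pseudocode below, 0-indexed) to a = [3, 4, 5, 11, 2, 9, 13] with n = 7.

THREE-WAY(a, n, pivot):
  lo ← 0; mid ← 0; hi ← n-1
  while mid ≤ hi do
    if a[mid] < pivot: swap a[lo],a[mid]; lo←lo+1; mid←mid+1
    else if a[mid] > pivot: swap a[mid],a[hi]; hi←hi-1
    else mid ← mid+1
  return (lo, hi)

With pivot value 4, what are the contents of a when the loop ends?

lo=0 mid=0 hi=6
3<4: swap(0,0), lo=1 mid=1 ⇒ [3, 4, 5, 11, 2, 9, 13]
4=4: mid=2
5>4: swap(2,6), hi=5 ⇒ [3, 4, 13, 11, 2, 9, 5]
13>4: swap(2,5), hi=4 ⇒ [3, 4, 9, 11, 2, 13, 5]
9>4: swap(2,4), hi=3 ⇒ [3, 4, 2, 11, 9, 13, 5]
2<4: swap(1,2), lo=2 mid=3 ⇒ [3, 2, 4, 11, 9, 13, 5]
11>4: swap(3,3), hi=2 ⇒ [3, 2, 4, 11, 9, 13, 5]
done. lo=2 hi=2; a=[3, 2, 4, 11, 9, 13, 5]

[3, 2, 4, 11, 9, 13, 5]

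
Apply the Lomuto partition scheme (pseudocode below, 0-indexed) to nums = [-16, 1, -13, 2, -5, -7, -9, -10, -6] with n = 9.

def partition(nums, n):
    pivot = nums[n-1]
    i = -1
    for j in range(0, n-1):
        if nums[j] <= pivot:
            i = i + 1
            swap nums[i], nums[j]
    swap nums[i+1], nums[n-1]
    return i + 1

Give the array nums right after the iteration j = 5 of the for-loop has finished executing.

pivot=-6, i=-1
j=0: -16≤-6, i=0, swap(0,0) ⇒ [-16, 1, -13, 2, -5, -7, -9, -10, -6]
j=1: 1>-6, skip
j=2: -13≤-6, i=1, swap(1,2) ⇒ [-16, -13, 1, 2, -5, -7, -9, -10, -6]
j=3: 2>-6, skip
j=4: -5>-6, skip
j=5: -7≤-6, i=2, swap(2,5) ⇒ [-16, -13, -7, 2, -5, 1, -9, -10, -6]
(after j=5) nums = [-16, -13, -7, 2, -5, 1, -9, -10, -6]

[-16, -13, -7, 2, -5, 1, -9, -10, -6]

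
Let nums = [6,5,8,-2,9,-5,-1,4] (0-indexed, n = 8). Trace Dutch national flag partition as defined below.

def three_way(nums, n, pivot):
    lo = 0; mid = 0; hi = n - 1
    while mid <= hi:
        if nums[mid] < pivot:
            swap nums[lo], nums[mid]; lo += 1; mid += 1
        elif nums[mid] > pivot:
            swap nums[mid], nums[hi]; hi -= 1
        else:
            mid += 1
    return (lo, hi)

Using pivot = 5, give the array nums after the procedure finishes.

pivot = 5; lo=0, mid=0, hi=7
nums[mid]=6>5: swap nums[0],nums[7]; hi=6 → [4,5,8,-2,9,-5,-1,6]
nums[mid]=4<5: swap nums[0],nums[0]; lo=1,mid=1 → [4,5,8,-2,9,-5,-1,6]
nums[mid]=5=5: mid=2
nums[mid]=8>5: swap nums[2],nums[6]; hi=5 → [4,5,-1,-2,9,-5,8,6]
nums[mid]=-1<5: swap nums[1],nums[2]; lo=2,mid=3 → [4,-1,5,-2,9,-5,8,6]
nums[mid]=-2<5: swap nums[2],nums[3]; lo=3,mid=4 → [4,-1,-2,5,9,-5,8,6]
nums[mid]=9>5: swap nums[4],nums[5]; hi=4 → [4,-1,-2,5,-5,9,8,6]
nums[mid]=-5<5: swap nums[3],nums[4]; lo=4,mid=5 → [4,-1,-2,-5,5,9,8,6]
end: lo=4, hi=4; nums = [4,-1,-2,-5,5,9,8,6]

[4,-1,-2,-5,5,9,8,6]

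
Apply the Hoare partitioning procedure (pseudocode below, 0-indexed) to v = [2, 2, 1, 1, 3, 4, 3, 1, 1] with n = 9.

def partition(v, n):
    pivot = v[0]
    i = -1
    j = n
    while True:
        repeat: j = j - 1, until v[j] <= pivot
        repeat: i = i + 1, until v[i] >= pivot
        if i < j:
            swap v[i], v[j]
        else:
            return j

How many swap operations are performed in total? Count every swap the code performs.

pivot = v[0] = 2; i = -1, j = 9
j→8 (v[8]=1≤2), i→0 (v[0]=2≥2); i<j, swap → [1, 2, 1, 1, 3, 4, 3, 1, 2]
j→7 (v[7]=1≤2), i→1 (v[1]=2≥2); i<j, swap → [1, 1, 1, 1, 3, 4, 3, 2, 2]
j→3, i→4; i≥j, return j=3. v = [1, 1, 1, 1, 3, 4, 3, 2, 2]

2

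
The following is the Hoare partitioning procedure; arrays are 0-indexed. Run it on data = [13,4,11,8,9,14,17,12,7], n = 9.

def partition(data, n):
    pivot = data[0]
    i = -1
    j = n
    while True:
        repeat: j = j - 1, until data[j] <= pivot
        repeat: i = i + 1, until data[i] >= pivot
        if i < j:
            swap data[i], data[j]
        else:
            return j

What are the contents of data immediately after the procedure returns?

pivot=13
j stops at 8 (7), i stops at 0 (13); swap ⇒ [7,4,11,8,9,14,17,12,13]
j stops at 7 (12), i stops at 5 (14); swap ⇒ [7,4,11,8,9,12,17,14,13]
j stops at 5, i stops at 6; i≥j ⇒ return 5. data=[7,4,11,8,9,12,17,14,13]

[7,4,11,8,9,12,17,14,13]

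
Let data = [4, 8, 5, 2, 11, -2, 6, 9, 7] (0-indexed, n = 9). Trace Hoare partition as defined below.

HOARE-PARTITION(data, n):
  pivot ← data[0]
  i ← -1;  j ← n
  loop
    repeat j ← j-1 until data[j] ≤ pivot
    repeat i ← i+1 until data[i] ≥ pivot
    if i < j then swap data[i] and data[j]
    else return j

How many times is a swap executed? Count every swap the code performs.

2

pivot = data[0] = 4; i = -1, j = 9
j→5 (data[5]=-2≤4), i→0 (data[0]=4≥4); i<j, swap → [-2, 8, 5, 2, 11, 4, 6, 9, 7]
j→3 (data[3]=2≤4), i→1 (data[1]=8≥4); i<j, swap → [-2, 2, 5, 8, 11, 4, 6, 9, 7]
j→1, i→2; i≥j, return j=1. data = [-2, 2, 5, 8, 11, 4, 6, 9, 7]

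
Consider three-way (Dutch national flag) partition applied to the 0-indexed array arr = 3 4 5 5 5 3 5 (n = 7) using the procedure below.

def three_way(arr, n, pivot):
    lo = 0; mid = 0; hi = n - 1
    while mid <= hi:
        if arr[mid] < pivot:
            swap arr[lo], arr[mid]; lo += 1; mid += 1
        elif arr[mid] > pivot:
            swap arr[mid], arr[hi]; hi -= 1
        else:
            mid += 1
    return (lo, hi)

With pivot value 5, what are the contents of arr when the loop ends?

3 4 3 5 5 5 5

lo=0 mid=0 hi=6
3<5: swap(0,0), lo=1 mid=1 ⇒ 3 4 5 5 5 3 5
4<5: swap(1,1), lo=2 mid=2 ⇒ 3 4 5 5 5 3 5
5=5: mid=3
5=5: mid=4
5=5: mid=5
3<5: swap(2,5), lo=3 mid=6 ⇒ 3 4 3 5 5 5 5
5=5: mid=7
done. lo=3 hi=6; arr=3 4 3 5 5 5 5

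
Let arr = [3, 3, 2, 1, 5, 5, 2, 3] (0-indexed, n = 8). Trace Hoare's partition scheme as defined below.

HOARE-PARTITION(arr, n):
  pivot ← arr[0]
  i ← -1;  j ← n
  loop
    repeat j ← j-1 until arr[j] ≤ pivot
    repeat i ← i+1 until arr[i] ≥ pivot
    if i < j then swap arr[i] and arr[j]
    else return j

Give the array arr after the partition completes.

pivot=3
j stops at 7 (3), i stops at 0 (3); swap ⇒ [3, 3, 2, 1, 5, 5, 2, 3]
j stops at 6 (2), i stops at 1 (3); swap ⇒ [3, 2, 2, 1, 5, 5, 3, 3]
j stops at 3, i stops at 4; i≥j ⇒ return 3. arr=[3, 2, 2, 1, 5, 5, 3, 3]

[3, 2, 2, 1, 5, 5, 3, 3]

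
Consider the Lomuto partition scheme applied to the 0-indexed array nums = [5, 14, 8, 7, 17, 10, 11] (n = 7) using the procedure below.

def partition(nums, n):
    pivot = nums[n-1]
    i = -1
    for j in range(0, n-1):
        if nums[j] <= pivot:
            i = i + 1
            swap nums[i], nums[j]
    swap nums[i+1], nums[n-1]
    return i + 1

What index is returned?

4

pivot=11, i=-1
j=0: 5≤11, i=0, swap(0,0) ⇒ [5, 14, 8, 7, 17, 10, 11]
j=1: 14>11, skip
j=2: 8≤11, i=1, swap(1,2) ⇒ [5, 8, 14, 7, 17, 10, 11]
j=3: 7≤11, i=2, swap(2,3) ⇒ [5, 8, 7, 14, 17, 10, 11]
j=4: 17>11, skip
j=5: 10≤11, i=3, swap(3,5) ⇒ [5, 8, 7, 10, 17, 14, 11]
swap(4,6) ⇒ [5, 8, 7, 10, 11, 14, 17]; return 4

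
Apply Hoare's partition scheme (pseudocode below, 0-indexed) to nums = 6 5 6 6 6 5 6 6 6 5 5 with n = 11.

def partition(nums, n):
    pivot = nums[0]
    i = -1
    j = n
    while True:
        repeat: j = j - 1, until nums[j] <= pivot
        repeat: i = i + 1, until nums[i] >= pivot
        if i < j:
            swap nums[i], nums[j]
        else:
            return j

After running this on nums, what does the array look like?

5 5 5 6 6 5 6 6 6 6 6

pivot=6
j stops at 10 (5), i stops at 0 (6); swap ⇒ 5 5 6 6 6 5 6 6 6 5 6
j stops at 9 (5), i stops at 2 (6); swap ⇒ 5 5 5 6 6 5 6 6 6 6 6
j stops at 8 (6), i stops at 3 (6); swap ⇒ 5 5 5 6 6 5 6 6 6 6 6
j stops at 7 (6), i stops at 4 (6); swap ⇒ 5 5 5 6 6 5 6 6 6 6 6
j stops at 6, i stops at 6; i≥j ⇒ return 6. nums=5 5 5 6 6 5 6 6 6 6 6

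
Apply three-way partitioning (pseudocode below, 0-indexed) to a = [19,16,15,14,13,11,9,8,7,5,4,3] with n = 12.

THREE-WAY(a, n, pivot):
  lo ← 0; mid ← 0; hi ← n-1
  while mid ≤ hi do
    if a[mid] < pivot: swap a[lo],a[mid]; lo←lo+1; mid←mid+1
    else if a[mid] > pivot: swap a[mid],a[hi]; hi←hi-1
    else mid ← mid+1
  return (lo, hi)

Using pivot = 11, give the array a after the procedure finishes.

lo=0 mid=0 hi=11
19>11: swap(0,11), hi=10 ⇒ [3,16,15,14,13,11,9,8,7,5,4,19]
3<11: swap(0,0), lo=1 mid=1 ⇒ [3,16,15,14,13,11,9,8,7,5,4,19]
16>11: swap(1,10), hi=9 ⇒ [3,4,15,14,13,11,9,8,7,5,16,19]
4<11: swap(1,1), lo=2 mid=2 ⇒ [3,4,15,14,13,11,9,8,7,5,16,19]
15>11: swap(2,9), hi=8 ⇒ [3,4,5,14,13,11,9,8,7,15,16,19]
5<11: swap(2,2), lo=3 mid=3 ⇒ [3,4,5,14,13,11,9,8,7,15,16,19]
14>11: swap(3,8), hi=7 ⇒ [3,4,5,7,13,11,9,8,14,15,16,19]
7<11: swap(3,3), lo=4 mid=4 ⇒ [3,4,5,7,13,11,9,8,14,15,16,19]
13>11: swap(4,7), hi=6 ⇒ [3,4,5,7,8,11,9,13,14,15,16,19]
8<11: swap(4,4), lo=5 mid=5 ⇒ [3,4,5,7,8,11,9,13,14,15,16,19]
11=11: mid=6
9<11: swap(5,6), lo=6 mid=7 ⇒ [3,4,5,7,8,9,11,13,14,15,16,19]
done. lo=6 hi=6; a=[3,4,5,7,8,9,11,13,14,15,16,19]

[3,4,5,7,8,9,11,13,14,15,16,19]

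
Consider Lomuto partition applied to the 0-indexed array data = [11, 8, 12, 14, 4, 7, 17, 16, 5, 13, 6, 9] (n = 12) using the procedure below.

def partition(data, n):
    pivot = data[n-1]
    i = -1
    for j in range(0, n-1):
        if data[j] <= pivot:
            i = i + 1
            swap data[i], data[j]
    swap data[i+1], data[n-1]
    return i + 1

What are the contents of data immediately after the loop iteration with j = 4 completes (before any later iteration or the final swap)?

pivot = data[11] = 9; i = -1
j=0: data[0]=11 > 9 → no swap
j=1: data[1]=8 ≤ 9 → i=0, swap data[0],data[1] → [8, 11, 12, 14, 4, 7, 17, 16, 5, 13, 6, 9]
j=2: data[2]=12 > 9 → no swap
j=3: data[3]=14 > 9 → no swap
j=4: data[4]=4 ≤ 9 → i=1, swap data[1],data[4] → [8, 4, 12, 14, 11, 7, 17, 16, 5, 13, 6, 9]
(after j=4) data = [8, 4, 12, 14, 11, 7, 17, 16, 5, 13, 6, 9]

[8, 4, 12, 14, 11, 7, 17, 16, 5, 13, 6, 9]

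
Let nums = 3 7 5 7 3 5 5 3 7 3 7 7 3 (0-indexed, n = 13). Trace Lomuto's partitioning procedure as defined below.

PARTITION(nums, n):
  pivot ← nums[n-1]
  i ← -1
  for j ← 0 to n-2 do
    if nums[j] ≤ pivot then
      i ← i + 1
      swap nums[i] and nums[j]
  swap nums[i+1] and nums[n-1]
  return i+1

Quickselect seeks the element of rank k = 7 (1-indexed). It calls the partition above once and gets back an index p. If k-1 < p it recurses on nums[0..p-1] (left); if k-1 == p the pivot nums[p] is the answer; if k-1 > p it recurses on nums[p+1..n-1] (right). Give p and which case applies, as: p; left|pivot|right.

pivot=3, i=-1
j=0: 3≤3, i=0, swap(0,0) ⇒ 3 7 5 7 3 5 5 3 7 3 7 7 3
j=1: 7>3, skip
j=2: 5>3, skip
j=3: 7>3, skip
j=4: 3≤3, i=1, swap(1,4) ⇒ 3 3 5 7 7 5 5 3 7 3 7 7 3
j=5: 5>3, skip
j=6: 5>3, skip
j=7: 3≤3, i=2, swap(2,7) ⇒ 3 3 3 7 7 5 5 5 7 3 7 7 3
j=8: 7>3, skip
j=9: 3≤3, i=3, swap(3,9) ⇒ 3 3 3 3 7 5 5 5 7 7 7 7 3
j=10: 7>3, skip
j=11: 7>3, skip
swap(4,12) ⇒ 3 3 3 3 3 5 5 5 7 7 7 7 7; return 4
p = 4; k-1 = 6 > 4 ⇒ right

4; right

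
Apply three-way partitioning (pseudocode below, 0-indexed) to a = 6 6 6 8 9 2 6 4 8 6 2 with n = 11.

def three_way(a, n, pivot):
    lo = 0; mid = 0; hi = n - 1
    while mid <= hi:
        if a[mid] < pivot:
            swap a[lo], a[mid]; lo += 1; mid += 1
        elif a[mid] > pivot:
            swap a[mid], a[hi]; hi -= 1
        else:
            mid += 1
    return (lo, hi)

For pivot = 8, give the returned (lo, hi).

pivot = 8; lo=0, mid=0, hi=10
a[mid]=6<8: swap a[0],a[0]; lo=1,mid=1 → 6 6 6 8 9 2 6 4 8 6 2
a[mid]=6<8: swap a[1],a[1]; lo=2,mid=2 → 6 6 6 8 9 2 6 4 8 6 2
a[mid]=6<8: swap a[2],a[2]; lo=3,mid=3 → 6 6 6 8 9 2 6 4 8 6 2
a[mid]=8=8: mid=4
a[mid]=9>8: swap a[4],a[10]; hi=9 → 6 6 6 8 2 2 6 4 8 6 9
a[mid]=2<8: swap a[3],a[4]; lo=4,mid=5 → 6 6 6 2 8 2 6 4 8 6 9
a[mid]=2<8: swap a[4],a[5]; lo=5,mid=6 → 6 6 6 2 2 8 6 4 8 6 9
a[mid]=6<8: swap a[5],a[6]; lo=6,mid=7 → 6 6 6 2 2 6 8 4 8 6 9
a[mid]=4<8: swap a[6],a[7]; lo=7,mid=8 → 6 6 6 2 2 6 4 8 8 6 9
a[mid]=8=8: mid=9
a[mid]=6<8: swap a[7],a[9]; lo=8,mid=10 → 6 6 6 2 2 6 4 6 8 8 9
end: lo=8, hi=9; a = 6 6 6 2 2 6 4 6 8 8 9

(8, 9)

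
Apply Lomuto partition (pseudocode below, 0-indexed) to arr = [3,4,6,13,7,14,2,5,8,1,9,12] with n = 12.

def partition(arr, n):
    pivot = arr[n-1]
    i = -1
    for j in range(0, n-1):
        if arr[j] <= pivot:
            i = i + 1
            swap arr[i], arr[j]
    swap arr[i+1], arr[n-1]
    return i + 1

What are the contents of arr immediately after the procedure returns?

pivot = arr[11] = 12; i = -1
j=0: arr[0]=3 ≤ 12 → i=0, swap arr[0],arr[0] (no change) → [3,4,6,13,7,14,2,5,8,1,9,12]
j=1: arr[1]=4 ≤ 12 → i=1, swap arr[1],arr[1] (no change) → [3,4,6,13,7,14,2,5,8,1,9,12]
j=2: arr[2]=6 ≤ 12 → i=2, swap arr[2],arr[2] (no change) → [3,4,6,13,7,14,2,5,8,1,9,12]
j=3: arr[3]=13 > 12 → no swap
j=4: arr[4]=7 ≤ 12 → i=3, swap arr[3],arr[4] → [3,4,6,7,13,14,2,5,8,1,9,12]
j=5: arr[5]=14 > 12 → no swap
j=6: arr[6]=2 ≤ 12 → i=4, swap arr[4],arr[6] → [3,4,6,7,2,14,13,5,8,1,9,12]
j=7: arr[7]=5 ≤ 12 → i=5, swap arr[5],arr[7] → [3,4,6,7,2,5,13,14,8,1,9,12]
j=8: arr[8]=8 ≤ 12 → i=6, swap arr[6],arr[8] → [3,4,6,7,2,5,8,14,13,1,9,12]
j=9: arr[9]=1 ≤ 12 → i=7, swap arr[7],arr[9] → [3,4,6,7,2,5,8,1,13,14,9,12]
j=10: arr[10]=9 ≤ 12 → i=8, swap arr[8],arr[10] → [3,4,6,7,2,5,8,1,9,14,13,12]
final swap arr[9],arr[11] → [3,4,6,7,2,5,8,1,9,12,13,14]; return 9

[3,4,6,7,2,5,8,1,9,12,13,14]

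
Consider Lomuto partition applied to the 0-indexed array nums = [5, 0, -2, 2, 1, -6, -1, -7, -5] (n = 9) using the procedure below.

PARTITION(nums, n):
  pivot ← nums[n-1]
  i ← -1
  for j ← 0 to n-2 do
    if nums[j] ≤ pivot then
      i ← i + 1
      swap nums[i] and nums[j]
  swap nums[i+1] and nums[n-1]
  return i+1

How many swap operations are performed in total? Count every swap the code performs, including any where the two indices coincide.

pivot=-5, i=-1
j=0: 5>-5, skip
j=1: 0>-5, skip
j=2: -2>-5, skip
j=3: 2>-5, skip
j=4: 1>-5, skip
j=5: -6≤-5, i=0, swap(0,5) ⇒ [-6, 0, -2, 2, 1, 5, -1, -7, -5]
j=6: -1>-5, skip
j=7: -7≤-5, i=1, swap(1,7) ⇒ [-6, -7, -2, 2, 1, 5, -1, 0, -5]
swap(2,8) ⇒ [-6, -7, -5, 2, 1, 5, -1, 0, -2]; return 2

3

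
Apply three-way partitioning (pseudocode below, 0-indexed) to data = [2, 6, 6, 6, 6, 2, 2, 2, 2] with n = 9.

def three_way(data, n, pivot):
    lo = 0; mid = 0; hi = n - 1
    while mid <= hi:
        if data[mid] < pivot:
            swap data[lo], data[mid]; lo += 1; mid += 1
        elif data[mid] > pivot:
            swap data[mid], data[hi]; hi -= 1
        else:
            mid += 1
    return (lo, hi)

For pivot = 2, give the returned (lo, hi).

lo=0 mid=0 hi=8
2=2: mid=1
6>2: swap(1,8), hi=7 ⇒ [2, 2, 6, 6, 6, 2, 2, 2, 6]
2=2: mid=2
6>2: swap(2,7), hi=6 ⇒ [2, 2, 2, 6, 6, 2, 2, 6, 6]
2=2: mid=3
6>2: swap(3,6), hi=5 ⇒ [2, 2, 2, 2, 6, 2, 6, 6, 6]
2=2: mid=4
6>2: swap(4,5), hi=4 ⇒ [2, 2, 2, 2, 2, 6, 6, 6, 6]
2=2: mid=5
done. lo=0 hi=4; data=[2, 2, 2, 2, 2, 6, 6, 6, 6]

(0, 4)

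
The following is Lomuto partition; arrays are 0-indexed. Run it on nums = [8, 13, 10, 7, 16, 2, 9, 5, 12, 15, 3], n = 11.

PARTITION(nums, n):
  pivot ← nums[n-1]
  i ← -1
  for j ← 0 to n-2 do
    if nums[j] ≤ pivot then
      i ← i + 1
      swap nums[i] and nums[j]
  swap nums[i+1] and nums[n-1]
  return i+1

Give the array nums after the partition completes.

pivot=3, i=-1
j=0: 8>3, skip
j=1: 13>3, skip
j=2: 10>3, skip
j=3: 7>3, skip
j=4: 16>3, skip
j=5: 2≤3, i=0, swap(0,5) ⇒ [2, 13, 10, 7, 16, 8, 9, 5, 12, 15, 3]
j=6: 9>3, skip
j=7: 5>3, skip
j=8: 12>3, skip
j=9: 15>3, skip
swap(1,10) ⇒ [2, 3, 10, 7, 16, 8, 9, 5, 12, 15, 13]; return 1

[2, 3, 10, 7, 16, 8, 9, 5, 12, 15, 13]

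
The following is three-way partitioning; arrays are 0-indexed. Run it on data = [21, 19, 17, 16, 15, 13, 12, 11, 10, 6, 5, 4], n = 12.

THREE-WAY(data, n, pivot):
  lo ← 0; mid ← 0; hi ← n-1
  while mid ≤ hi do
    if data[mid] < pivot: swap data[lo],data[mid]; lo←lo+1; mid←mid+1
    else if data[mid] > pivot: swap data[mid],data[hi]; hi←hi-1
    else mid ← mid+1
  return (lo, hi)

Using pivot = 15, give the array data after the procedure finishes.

[4, 5, 6, 10, 13, 12, 11, 15, 16, 17, 19, 21]

lo=0 mid=0 hi=11
21>15: swap(0,11), hi=10 ⇒ [4, 19, 17, 16, 15, 13, 12, 11, 10, 6, 5, 21]
4<15: swap(0,0), lo=1 mid=1 ⇒ [4, 19, 17, 16, 15, 13, 12, 11, 10, 6, 5, 21]
19>15: swap(1,10), hi=9 ⇒ [4, 5, 17, 16, 15, 13, 12, 11, 10, 6, 19, 21]
5<15: swap(1,1), lo=2 mid=2 ⇒ [4, 5, 17, 16, 15, 13, 12, 11, 10, 6, 19, 21]
17>15: swap(2,9), hi=8 ⇒ [4, 5, 6, 16, 15, 13, 12, 11, 10, 17, 19, 21]
6<15: swap(2,2), lo=3 mid=3 ⇒ [4, 5, 6, 16, 15, 13, 12, 11, 10, 17, 19, 21]
16>15: swap(3,8), hi=7 ⇒ [4, 5, 6, 10, 15, 13, 12, 11, 16, 17, 19, 21]
10<15: swap(3,3), lo=4 mid=4 ⇒ [4, 5, 6, 10, 15, 13, 12, 11, 16, 17, 19, 21]
15=15: mid=5
13<15: swap(4,5), lo=5 mid=6 ⇒ [4, 5, 6, 10, 13, 15, 12, 11, 16, 17, 19, 21]
12<15: swap(5,6), lo=6 mid=7 ⇒ [4, 5, 6, 10, 13, 12, 15, 11, 16, 17, 19, 21]
11<15: swap(6,7), lo=7 mid=8 ⇒ [4, 5, 6, 10, 13, 12, 11, 15, 16, 17, 19, 21]
done. lo=7 hi=7; data=[4, 5, 6, 10, 13, 12, 11, 15, 16, 17, 19, 21]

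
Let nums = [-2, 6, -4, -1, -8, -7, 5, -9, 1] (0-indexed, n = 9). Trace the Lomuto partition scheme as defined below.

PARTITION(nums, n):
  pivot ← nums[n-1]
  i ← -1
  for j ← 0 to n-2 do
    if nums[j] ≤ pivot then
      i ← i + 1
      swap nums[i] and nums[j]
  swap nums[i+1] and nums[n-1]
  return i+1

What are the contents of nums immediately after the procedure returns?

pivot = nums[8] = 1; i = -1
j=0: nums[0]=-2 ≤ 1 → i=0, swap nums[0],nums[0] (no change) → [-2, 6, -4, -1, -8, -7, 5, -9, 1]
j=1: nums[1]=6 > 1 → no swap
j=2: nums[2]=-4 ≤ 1 → i=1, swap nums[1],nums[2] → [-2, -4, 6, -1, -8, -7, 5, -9, 1]
j=3: nums[3]=-1 ≤ 1 → i=2, swap nums[2],nums[3] → [-2, -4, -1, 6, -8, -7, 5, -9, 1]
j=4: nums[4]=-8 ≤ 1 → i=3, swap nums[3],nums[4] → [-2, -4, -1, -8, 6, -7, 5, -9, 1]
j=5: nums[5]=-7 ≤ 1 → i=4, swap nums[4],nums[5] → [-2, -4, -1, -8, -7, 6, 5, -9, 1]
j=6: nums[6]=5 > 1 → no swap
j=7: nums[7]=-9 ≤ 1 → i=5, swap nums[5],nums[7] → [-2, -4, -1, -8, -7, -9, 5, 6, 1]
final swap nums[6],nums[8] → [-2, -4, -1, -8, -7, -9, 1, 6, 5]; return 6

[-2, -4, -1, -8, -7, -9, 1, 6, 5]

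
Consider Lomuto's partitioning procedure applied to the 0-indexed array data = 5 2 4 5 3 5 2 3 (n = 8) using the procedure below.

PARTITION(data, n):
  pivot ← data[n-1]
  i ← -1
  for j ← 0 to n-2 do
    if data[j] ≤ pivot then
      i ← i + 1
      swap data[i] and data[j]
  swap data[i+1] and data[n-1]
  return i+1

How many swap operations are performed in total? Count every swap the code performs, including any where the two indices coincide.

pivot=3, i=-1
j=0: 5>3, skip
j=1: 2≤3, i=0, swap(0,1) ⇒ 2 5 4 5 3 5 2 3
j=2: 4>3, skip
j=3: 5>3, skip
j=4: 3≤3, i=1, swap(1,4) ⇒ 2 3 4 5 5 5 2 3
j=5: 5>3, skip
j=6: 2≤3, i=2, swap(2,6) ⇒ 2 3 2 5 5 5 4 3
swap(3,7) ⇒ 2 3 2 3 5 5 4 5; return 3

4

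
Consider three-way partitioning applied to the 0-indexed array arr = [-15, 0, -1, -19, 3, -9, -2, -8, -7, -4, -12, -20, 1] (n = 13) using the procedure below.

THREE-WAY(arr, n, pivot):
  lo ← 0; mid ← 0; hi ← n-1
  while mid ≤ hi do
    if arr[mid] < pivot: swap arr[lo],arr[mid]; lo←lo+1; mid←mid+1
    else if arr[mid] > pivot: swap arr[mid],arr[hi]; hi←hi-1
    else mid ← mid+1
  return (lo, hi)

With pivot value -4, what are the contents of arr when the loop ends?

[-15, -20, -12, -19, -9, -7, -8, -4, -2, 3, -1, 1, 0]

pivot = -4; lo=0, mid=0, hi=12
arr[mid]=-15<-4: swap arr[0],arr[0]; lo=1,mid=1 → [-15, 0, -1, -19, 3, -9, -2, -8, -7, -4, -12, -20, 1]
arr[mid]=0>-4: swap arr[1],arr[12]; hi=11 → [-15, 1, -1, -19, 3, -9, -2, -8, -7, -4, -12, -20, 0]
arr[mid]=1>-4: swap arr[1],arr[11]; hi=10 → [-15, -20, -1, -19, 3, -9, -2, -8, -7, -4, -12, 1, 0]
arr[mid]=-20<-4: swap arr[1],arr[1]; lo=2,mid=2 → [-15, -20, -1, -19, 3, -9, -2, -8, -7, -4, -12, 1, 0]
arr[mid]=-1>-4: swap arr[2],arr[10]; hi=9 → [-15, -20, -12, -19, 3, -9, -2, -8, -7, -4, -1, 1, 0]
arr[mid]=-12<-4: swap arr[2],arr[2]; lo=3,mid=3 → [-15, -20, -12, -19, 3, -9, -2, -8, -7, -4, -1, 1, 0]
arr[mid]=-19<-4: swap arr[3],arr[3]; lo=4,mid=4 → [-15, -20, -12, -19, 3, -9, -2, -8, -7, -4, -1, 1, 0]
arr[mid]=3>-4: swap arr[4],arr[9]; hi=8 → [-15, -20, -12, -19, -4, -9, -2, -8, -7, 3, -1, 1, 0]
arr[mid]=-4=-4: mid=5
arr[mid]=-9<-4: swap arr[4],arr[5]; lo=5,mid=6 → [-15, -20, -12, -19, -9, -4, -2, -8, -7, 3, -1, 1, 0]
arr[mid]=-2>-4: swap arr[6],arr[8]; hi=7 → [-15, -20, -12, -19, -9, -4, -7, -8, -2, 3, -1, 1, 0]
arr[mid]=-7<-4: swap arr[5],arr[6]; lo=6,mid=7 → [-15, -20, -12, -19, -9, -7, -4, -8, -2, 3, -1, 1, 0]
arr[mid]=-8<-4: swap arr[6],arr[7]; lo=7,mid=8 → [-15, -20, -12, -19, -9, -7, -8, -4, -2, 3, -1, 1, 0]
end: lo=7, hi=7; arr = [-15, -20, -12, -19, -9, -7, -8, -4, -2, 3, -1, 1, 0]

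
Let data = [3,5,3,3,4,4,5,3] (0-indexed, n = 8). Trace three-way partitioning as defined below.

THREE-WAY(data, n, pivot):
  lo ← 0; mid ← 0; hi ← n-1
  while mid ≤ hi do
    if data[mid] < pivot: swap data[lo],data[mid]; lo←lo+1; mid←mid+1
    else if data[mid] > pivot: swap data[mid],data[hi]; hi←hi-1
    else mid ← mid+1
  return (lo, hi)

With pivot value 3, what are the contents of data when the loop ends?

[3,3,3,3,4,5,4,5]

pivot = 3; lo=0, mid=0, hi=7
data[mid]=3=3: mid=1
data[mid]=5>3: swap data[1],data[7]; hi=6 → [3,3,3,3,4,4,5,5]
data[mid]=3=3: mid=2
data[mid]=3=3: mid=3
data[mid]=3=3: mid=4
data[mid]=4>3: swap data[4],data[6]; hi=5 → [3,3,3,3,5,4,4,5]
data[mid]=5>3: swap data[4],data[5]; hi=4 → [3,3,3,3,4,5,4,5]
data[mid]=4>3: swap data[4],data[4]; hi=3 → [3,3,3,3,4,5,4,5]
end: lo=0, hi=3; data = [3,3,3,3,4,5,4,5]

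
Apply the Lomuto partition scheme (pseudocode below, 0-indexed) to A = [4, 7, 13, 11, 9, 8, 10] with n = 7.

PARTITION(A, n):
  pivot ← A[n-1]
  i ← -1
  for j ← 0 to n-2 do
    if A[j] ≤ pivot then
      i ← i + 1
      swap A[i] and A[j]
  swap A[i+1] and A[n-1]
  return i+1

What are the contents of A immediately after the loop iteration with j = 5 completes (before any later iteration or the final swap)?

pivot = A[6] = 10; i = -1
j=0: A[0]=4 ≤ 10 → i=0, swap A[0],A[0] (no change) → [4, 7, 13, 11, 9, 8, 10]
j=1: A[1]=7 ≤ 10 → i=1, swap A[1],A[1] (no change) → [4, 7, 13, 11, 9, 8, 10]
j=2: A[2]=13 > 10 → no swap
j=3: A[3]=11 > 10 → no swap
j=4: A[4]=9 ≤ 10 → i=2, swap A[2],A[4] → [4, 7, 9, 11, 13, 8, 10]
j=5: A[5]=8 ≤ 10 → i=3, swap A[3],A[5] → [4, 7, 9, 8, 13, 11, 10]
(after j=5) A = [4, 7, 9, 8, 13, 11, 10]

[4, 7, 9, 8, 13, 11, 10]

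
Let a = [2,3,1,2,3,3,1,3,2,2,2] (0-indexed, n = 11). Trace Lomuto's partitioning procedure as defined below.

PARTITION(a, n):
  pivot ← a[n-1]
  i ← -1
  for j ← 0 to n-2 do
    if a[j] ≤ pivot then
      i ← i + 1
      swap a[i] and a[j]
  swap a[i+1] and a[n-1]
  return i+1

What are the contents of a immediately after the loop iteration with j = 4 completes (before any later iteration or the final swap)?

[2,1,2,3,3,3,1,3,2,2,2]

pivot=2, i=-1
j=0: 2≤2, i=0, swap(0,0) ⇒ [2,3,1,2,3,3,1,3,2,2,2]
j=1: 3>2, skip
j=2: 1≤2, i=1, swap(1,2) ⇒ [2,1,3,2,3,3,1,3,2,2,2]
j=3: 2≤2, i=2, swap(2,3) ⇒ [2,1,2,3,3,3,1,3,2,2,2]
j=4: 3>2, skip
(after j=4) a = [2,1,2,3,3,3,1,3,2,2,2]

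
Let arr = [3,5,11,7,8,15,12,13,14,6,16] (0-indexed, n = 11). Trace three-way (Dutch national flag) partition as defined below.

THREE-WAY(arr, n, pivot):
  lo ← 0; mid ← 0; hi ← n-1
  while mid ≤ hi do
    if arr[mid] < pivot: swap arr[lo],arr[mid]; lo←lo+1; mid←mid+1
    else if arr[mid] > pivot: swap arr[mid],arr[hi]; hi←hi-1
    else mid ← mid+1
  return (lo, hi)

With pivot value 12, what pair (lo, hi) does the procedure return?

pivot = 12; lo=0, mid=0, hi=10
arr[mid]=3<12: swap arr[0],arr[0]; lo=1,mid=1 → [3,5,11,7,8,15,12,13,14,6,16]
arr[mid]=5<12: swap arr[1],arr[1]; lo=2,mid=2 → [3,5,11,7,8,15,12,13,14,6,16]
arr[mid]=11<12: swap arr[2],arr[2]; lo=3,mid=3 → [3,5,11,7,8,15,12,13,14,6,16]
arr[mid]=7<12: swap arr[3],arr[3]; lo=4,mid=4 → [3,5,11,7,8,15,12,13,14,6,16]
arr[mid]=8<12: swap arr[4],arr[4]; lo=5,mid=5 → [3,5,11,7,8,15,12,13,14,6,16]
arr[mid]=15>12: swap arr[5],arr[10]; hi=9 → [3,5,11,7,8,16,12,13,14,6,15]
arr[mid]=16>12: swap arr[5],arr[9]; hi=8 → [3,5,11,7,8,6,12,13,14,16,15]
arr[mid]=6<12: swap arr[5],arr[5]; lo=6,mid=6 → [3,5,11,7,8,6,12,13,14,16,15]
arr[mid]=12=12: mid=7
arr[mid]=13>12: swap arr[7],arr[8]; hi=7 → [3,5,11,7,8,6,12,14,13,16,15]
arr[mid]=14>12: swap arr[7],arr[7]; hi=6 → [3,5,11,7,8,6,12,14,13,16,15]
end: lo=6, hi=6; arr = [3,5,11,7,8,6,12,14,13,16,15]

(6, 6)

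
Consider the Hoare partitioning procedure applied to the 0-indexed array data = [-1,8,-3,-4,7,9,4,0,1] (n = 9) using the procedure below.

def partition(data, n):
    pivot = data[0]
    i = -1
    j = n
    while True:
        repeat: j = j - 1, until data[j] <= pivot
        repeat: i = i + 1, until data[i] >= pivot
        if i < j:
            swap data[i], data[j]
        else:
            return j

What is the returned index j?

pivot = data[0] = -1; i = -1, j = 9
j→3 (data[3]=-4≤-1), i→0 (data[0]=-1≥-1); i<j, swap → [-4,8,-3,-1,7,9,4,0,1]
j→2 (data[2]=-3≤-1), i→1 (data[1]=8≥-1); i<j, swap → [-4,-3,8,-1,7,9,4,0,1]
j→1, i→2; i≥j, return j=1. data = [-4,-3,8,-1,7,9,4,0,1]

1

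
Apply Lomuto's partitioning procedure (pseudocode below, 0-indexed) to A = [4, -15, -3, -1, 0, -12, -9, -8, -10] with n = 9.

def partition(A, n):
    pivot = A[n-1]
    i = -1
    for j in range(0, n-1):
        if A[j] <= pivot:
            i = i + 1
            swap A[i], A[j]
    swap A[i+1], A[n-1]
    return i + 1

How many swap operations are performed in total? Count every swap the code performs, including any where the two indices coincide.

pivot = A[8] = -10; i = -1
j=0: A[0]=4 > -10 → no swap
j=1: A[1]=-15 ≤ -10 → i=0, swap A[0],A[1] → [-15, 4, -3, -1, 0, -12, -9, -8, -10]
j=2: A[2]=-3 > -10 → no swap
j=3: A[3]=-1 > -10 → no swap
j=4: A[4]=0 > -10 → no swap
j=5: A[5]=-12 ≤ -10 → i=1, swap A[1],A[5] → [-15, -12, -3, -1, 0, 4, -9, -8, -10]
j=6: A[6]=-9 > -10 → no swap
j=7: A[7]=-8 > -10 → no swap
final swap A[2],A[8] → [-15, -12, -10, -1, 0, 4, -9, -8, -3]; return 2

3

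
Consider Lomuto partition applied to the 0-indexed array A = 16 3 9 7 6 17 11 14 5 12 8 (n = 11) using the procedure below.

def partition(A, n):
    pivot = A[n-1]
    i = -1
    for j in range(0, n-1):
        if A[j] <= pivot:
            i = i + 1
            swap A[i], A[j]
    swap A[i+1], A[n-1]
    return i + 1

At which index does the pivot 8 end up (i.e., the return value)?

pivot = A[10] = 8; i = -1
j=0: A[0]=16 > 8 → no swap
j=1: A[1]=3 ≤ 8 → i=0, swap A[0],A[1] → 3 16 9 7 6 17 11 14 5 12 8
j=2: A[2]=9 > 8 → no swap
j=3: A[3]=7 ≤ 8 → i=1, swap A[1],A[3] → 3 7 9 16 6 17 11 14 5 12 8
j=4: A[4]=6 ≤ 8 → i=2, swap A[2],A[4] → 3 7 6 16 9 17 11 14 5 12 8
j=5: A[5]=17 > 8 → no swap
j=6: A[6]=11 > 8 → no swap
j=7: A[7]=14 > 8 → no swap
j=8: A[8]=5 ≤ 8 → i=3, swap A[3],A[8] → 3 7 6 5 9 17 11 14 16 12 8
j=9: A[9]=12 > 8 → no swap
final swap A[4],A[10] → 3 7 6 5 8 17 11 14 16 12 9; return 4

4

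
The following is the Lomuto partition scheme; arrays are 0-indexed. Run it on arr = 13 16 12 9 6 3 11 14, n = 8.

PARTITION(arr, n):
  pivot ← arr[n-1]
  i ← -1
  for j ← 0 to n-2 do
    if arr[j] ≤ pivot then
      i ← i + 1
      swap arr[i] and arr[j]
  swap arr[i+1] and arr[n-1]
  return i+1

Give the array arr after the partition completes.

pivot = arr[7] = 14; i = -1
j=0: arr[0]=13 ≤ 14 → i=0, swap arr[0],arr[0] (no change) → 13 16 12 9 6 3 11 14
j=1: arr[1]=16 > 14 → no swap
j=2: arr[2]=12 ≤ 14 → i=1, swap arr[1],arr[2] → 13 12 16 9 6 3 11 14
j=3: arr[3]=9 ≤ 14 → i=2, swap arr[2],arr[3] → 13 12 9 16 6 3 11 14
j=4: arr[4]=6 ≤ 14 → i=3, swap arr[3],arr[4] → 13 12 9 6 16 3 11 14
j=5: arr[5]=3 ≤ 14 → i=4, swap arr[4],arr[5] → 13 12 9 6 3 16 11 14
j=6: arr[6]=11 ≤ 14 → i=5, swap arr[5],arr[6] → 13 12 9 6 3 11 16 14
final swap arr[6],arr[7] → 13 12 9 6 3 11 14 16; return 6

13 12 9 6 3 11 14 16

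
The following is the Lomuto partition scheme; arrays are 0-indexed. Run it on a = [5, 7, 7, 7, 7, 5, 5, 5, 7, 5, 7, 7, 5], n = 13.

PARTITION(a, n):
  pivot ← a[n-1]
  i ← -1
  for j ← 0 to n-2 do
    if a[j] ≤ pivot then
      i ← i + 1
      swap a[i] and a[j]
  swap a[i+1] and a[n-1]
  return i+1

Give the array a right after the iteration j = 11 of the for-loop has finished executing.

pivot = a[12] = 5; i = -1
j=0: a[0]=5 ≤ 5 → i=0, swap a[0],a[0] (no change) → [5, 7, 7, 7, 7, 5, 5, 5, 7, 5, 7, 7, 5]
j=1: a[1]=7 > 5 → no swap
j=2: a[2]=7 > 5 → no swap
j=3: a[3]=7 > 5 → no swap
j=4: a[4]=7 > 5 → no swap
j=5: a[5]=5 ≤ 5 → i=1, swap a[1],a[5] → [5, 5, 7, 7, 7, 7, 5, 5, 7, 5, 7, 7, 5]
j=6: a[6]=5 ≤ 5 → i=2, swap a[2],a[6] → [5, 5, 5, 7, 7, 7, 7, 5, 7, 5, 7, 7, 5]
j=7: a[7]=5 ≤ 5 → i=3, swap a[3],a[7] → [5, 5, 5, 5, 7, 7, 7, 7, 7, 5, 7, 7, 5]
j=8: a[8]=7 > 5 → no swap
j=9: a[9]=5 ≤ 5 → i=4, swap a[4],a[9] → [5, 5, 5, 5, 5, 7, 7, 7, 7, 7, 7, 7, 5]
j=10: a[10]=7 > 5 → no swap
j=11: a[11]=7 > 5 → no swap
(after j=11) a = [5, 5, 5, 5, 5, 7, 7, 7, 7, 7, 7, 7, 5]

[5, 5, 5, 5, 5, 7, 7, 7, 7, 7, 7, 7, 5]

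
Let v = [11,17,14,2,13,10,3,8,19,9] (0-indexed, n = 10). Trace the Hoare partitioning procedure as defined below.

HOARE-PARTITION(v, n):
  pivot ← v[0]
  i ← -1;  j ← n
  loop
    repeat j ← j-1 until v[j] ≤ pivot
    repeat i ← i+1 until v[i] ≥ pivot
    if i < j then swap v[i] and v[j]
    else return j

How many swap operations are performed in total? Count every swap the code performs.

pivot = v[0] = 11; i = -1, j = 10
j→9 (v[9]=9≤11), i→0 (v[0]=11≥11); i<j, swap → [9,17,14,2,13,10,3,8,19,11]
j→7 (v[7]=8≤11), i→1 (v[1]=17≥11); i<j, swap → [9,8,14,2,13,10,3,17,19,11]
j→6 (v[6]=3≤11), i→2 (v[2]=14≥11); i<j, swap → [9,8,3,2,13,10,14,17,19,11]
j→5 (v[5]=10≤11), i→4 (v[4]=13≥11); i<j, swap → [9,8,3,2,10,13,14,17,19,11]
j→4, i→5; i≥j, return j=4. v = [9,8,3,2,10,13,14,17,19,11]

4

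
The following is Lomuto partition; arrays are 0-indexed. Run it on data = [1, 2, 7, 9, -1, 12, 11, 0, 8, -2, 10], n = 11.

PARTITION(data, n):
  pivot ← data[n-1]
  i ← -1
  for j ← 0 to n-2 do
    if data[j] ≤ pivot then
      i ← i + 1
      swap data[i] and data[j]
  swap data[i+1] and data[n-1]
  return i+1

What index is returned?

pivot = data[10] = 10; i = -1
j=0: data[0]=1 ≤ 10 → i=0, swap data[0],data[0] (no change) → [1, 2, 7, 9, -1, 12, 11, 0, 8, -2, 10]
j=1: data[1]=2 ≤ 10 → i=1, swap data[1],data[1] (no change) → [1, 2, 7, 9, -1, 12, 11, 0, 8, -2, 10]
j=2: data[2]=7 ≤ 10 → i=2, swap data[2],data[2] (no change) → [1, 2, 7, 9, -1, 12, 11, 0, 8, -2, 10]
j=3: data[3]=9 ≤ 10 → i=3, swap data[3],data[3] (no change) → [1, 2, 7, 9, -1, 12, 11, 0, 8, -2, 10]
j=4: data[4]=-1 ≤ 10 → i=4, swap data[4],data[4] (no change) → [1, 2, 7, 9, -1, 12, 11, 0, 8, -2, 10]
j=5: data[5]=12 > 10 → no swap
j=6: data[6]=11 > 10 → no swap
j=7: data[7]=0 ≤ 10 → i=5, swap data[5],data[7] → [1, 2, 7, 9, -1, 0, 11, 12, 8, -2, 10]
j=8: data[8]=8 ≤ 10 → i=6, swap data[6],data[8] → [1, 2, 7, 9, -1, 0, 8, 12, 11, -2, 10]
j=9: data[9]=-2 ≤ 10 → i=7, swap data[7],data[9] → [1, 2, 7, 9, -1, 0, 8, -2, 11, 12, 10]
final swap data[8],data[10] → [1, 2, 7, 9, -1, 0, 8, -2, 10, 12, 11]; return 8

8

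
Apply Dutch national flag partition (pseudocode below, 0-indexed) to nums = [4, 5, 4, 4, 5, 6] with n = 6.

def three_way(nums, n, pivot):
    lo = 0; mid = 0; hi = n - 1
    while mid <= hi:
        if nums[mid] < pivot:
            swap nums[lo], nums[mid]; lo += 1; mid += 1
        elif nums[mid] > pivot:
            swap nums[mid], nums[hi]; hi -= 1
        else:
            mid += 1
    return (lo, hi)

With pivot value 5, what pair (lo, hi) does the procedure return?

lo=0 mid=0 hi=5
4<5: swap(0,0), lo=1 mid=1 ⇒ [4, 5, 4, 4, 5, 6]
5=5: mid=2
4<5: swap(1,2), lo=2 mid=3 ⇒ [4, 4, 5, 4, 5, 6]
4<5: swap(2,3), lo=3 mid=4 ⇒ [4, 4, 4, 5, 5, 6]
5=5: mid=5
6>5: swap(5,5), hi=4 ⇒ [4, 4, 4, 5, 5, 6]
done. lo=3 hi=4; nums=[4, 4, 4, 5, 5, 6]

(3, 4)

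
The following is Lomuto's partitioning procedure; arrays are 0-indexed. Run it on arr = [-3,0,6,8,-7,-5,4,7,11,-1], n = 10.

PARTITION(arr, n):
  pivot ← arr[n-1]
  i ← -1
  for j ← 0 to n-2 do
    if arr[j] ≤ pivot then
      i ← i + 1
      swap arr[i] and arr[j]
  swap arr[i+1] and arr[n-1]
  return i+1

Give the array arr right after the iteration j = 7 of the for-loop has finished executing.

[-3,-7,-5,8,0,6,4,7,11,-1]

pivot=-1, i=-1
j=0: -3≤-1, i=0, swap(0,0) ⇒ [-3,0,6,8,-7,-5,4,7,11,-1]
j=1: 0>-1, skip
j=2: 6>-1, skip
j=3: 8>-1, skip
j=4: -7≤-1, i=1, swap(1,4) ⇒ [-3,-7,6,8,0,-5,4,7,11,-1]
j=5: -5≤-1, i=2, swap(2,5) ⇒ [-3,-7,-5,8,0,6,4,7,11,-1]
j=6: 4>-1, skip
j=7: 7>-1, skip
(after j=7) arr = [-3,-7,-5,8,0,6,4,7,11,-1]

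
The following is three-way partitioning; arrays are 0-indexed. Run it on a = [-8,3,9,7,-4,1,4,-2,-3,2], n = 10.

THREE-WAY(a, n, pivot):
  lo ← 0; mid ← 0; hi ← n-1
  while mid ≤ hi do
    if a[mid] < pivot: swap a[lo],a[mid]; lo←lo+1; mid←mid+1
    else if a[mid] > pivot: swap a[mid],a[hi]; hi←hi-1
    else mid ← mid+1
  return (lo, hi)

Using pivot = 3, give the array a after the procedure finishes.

[-8,2,-3,-4,1,-2,3,4,7,9]

lo=0 mid=0 hi=9
-8<3: swap(0,0), lo=1 mid=1 ⇒ [-8,3,9,7,-4,1,4,-2,-3,2]
3=3: mid=2
9>3: swap(2,9), hi=8 ⇒ [-8,3,2,7,-4,1,4,-2,-3,9]
2<3: swap(1,2), lo=2 mid=3 ⇒ [-8,2,3,7,-4,1,4,-2,-3,9]
7>3: swap(3,8), hi=7 ⇒ [-8,2,3,-3,-4,1,4,-2,7,9]
-3<3: swap(2,3), lo=3 mid=4 ⇒ [-8,2,-3,3,-4,1,4,-2,7,9]
-4<3: swap(3,4), lo=4 mid=5 ⇒ [-8,2,-3,-4,3,1,4,-2,7,9]
1<3: swap(4,5), lo=5 mid=6 ⇒ [-8,2,-3,-4,1,3,4,-2,7,9]
4>3: swap(6,7), hi=6 ⇒ [-8,2,-3,-4,1,3,-2,4,7,9]
-2<3: swap(5,6), lo=6 mid=7 ⇒ [-8,2,-3,-4,1,-2,3,4,7,9]
done. lo=6 hi=6; a=[-8,2,-3,-4,1,-2,3,4,7,9]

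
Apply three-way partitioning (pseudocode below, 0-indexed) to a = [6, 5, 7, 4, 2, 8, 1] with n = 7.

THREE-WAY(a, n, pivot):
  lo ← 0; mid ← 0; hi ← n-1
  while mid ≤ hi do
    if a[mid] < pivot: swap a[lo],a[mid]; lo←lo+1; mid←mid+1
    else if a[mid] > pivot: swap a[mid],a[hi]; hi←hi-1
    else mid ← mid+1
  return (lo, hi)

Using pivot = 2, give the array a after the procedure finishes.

[1, 2, 4, 7, 8, 5, 6]

pivot = 2; lo=0, mid=0, hi=6
a[mid]=6>2: swap a[0],a[6]; hi=5 → [1, 5, 7, 4, 2, 8, 6]
a[mid]=1<2: swap a[0],a[0]; lo=1,mid=1 → [1, 5, 7, 4, 2, 8, 6]
a[mid]=5>2: swap a[1],a[5]; hi=4 → [1, 8, 7, 4, 2, 5, 6]
a[mid]=8>2: swap a[1],a[4]; hi=3 → [1, 2, 7, 4, 8, 5, 6]
a[mid]=2=2: mid=2
a[mid]=7>2: swap a[2],a[3]; hi=2 → [1, 2, 4, 7, 8, 5, 6]
a[mid]=4>2: swap a[2],a[2]; hi=1 → [1, 2, 4, 7, 8, 5, 6]
end: lo=1, hi=1; a = [1, 2, 4, 7, 8, 5, 6]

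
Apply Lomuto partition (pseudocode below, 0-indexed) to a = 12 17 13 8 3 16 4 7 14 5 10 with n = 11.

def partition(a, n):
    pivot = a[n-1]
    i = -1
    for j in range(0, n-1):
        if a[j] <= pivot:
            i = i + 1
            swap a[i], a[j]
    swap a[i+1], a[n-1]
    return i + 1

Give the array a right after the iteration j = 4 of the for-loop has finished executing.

pivot=10, i=-1
j=0: 12>10, skip
j=1: 17>10, skip
j=2: 13>10, skip
j=3: 8≤10, i=0, swap(0,3) ⇒ 8 17 13 12 3 16 4 7 14 5 10
j=4: 3≤10, i=1, swap(1,4) ⇒ 8 3 13 12 17 16 4 7 14 5 10
(after j=4) a = 8 3 13 12 17 16 4 7 14 5 10

8 3 13 12 17 16 4 7 14 5 10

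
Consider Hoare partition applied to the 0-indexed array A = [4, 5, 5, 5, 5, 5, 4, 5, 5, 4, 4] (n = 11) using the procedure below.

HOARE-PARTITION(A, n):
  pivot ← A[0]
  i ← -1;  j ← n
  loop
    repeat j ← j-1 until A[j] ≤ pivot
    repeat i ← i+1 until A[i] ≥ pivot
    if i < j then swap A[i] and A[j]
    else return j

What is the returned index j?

pivot=4
j stops at 10 (4), i stops at 0 (4); swap ⇒ [4, 5, 5, 5, 5, 5, 4, 5, 5, 4, 4]
j stops at 9 (4), i stops at 1 (5); swap ⇒ [4, 4, 5, 5, 5, 5, 4, 5, 5, 5, 4]
j stops at 6 (4), i stops at 2 (5); swap ⇒ [4, 4, 4, 5, 5, 5, 5, 5, 5, 5, 4]
j stops at 2, i stops at 3; i≥j ⇒ return 2. A=[4, 4, 4, 5, 5, 5, 5, 5, 5, 5, 4]

2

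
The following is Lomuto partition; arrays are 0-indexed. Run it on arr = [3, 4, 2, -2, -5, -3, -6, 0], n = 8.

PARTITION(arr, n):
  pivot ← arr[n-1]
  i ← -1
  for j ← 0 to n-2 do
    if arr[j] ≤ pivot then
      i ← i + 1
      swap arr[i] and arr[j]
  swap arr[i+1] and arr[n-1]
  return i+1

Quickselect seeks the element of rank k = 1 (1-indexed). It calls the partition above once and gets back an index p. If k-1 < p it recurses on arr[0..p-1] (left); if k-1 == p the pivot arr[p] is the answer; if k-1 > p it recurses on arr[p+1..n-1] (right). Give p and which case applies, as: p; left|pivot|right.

pivot = arr[7] = 0; i = -1
j=0: arr[0]=3 > 0 → no swap
j=1: arr[1]=4 > 0 → no swap
j=2: arr[2]=2 > 0 → no swap
j=3: arr[3]=-2 ≤ 0 → i=0, swap arr[0],arr[3] → [-2, 4, 2, 3, -5, -3, -6, 0]
j=4: arr[4]=-5 ≤ 0 → i=1, swap arr[1],arr[4] → [-2, -5, 2, 3, 4, -3, -6, 0]
j=5: arr[5]=-3 ≤ 0 → i=2, swap arr[2],arr[5] → [-2, -5, -3, 3, 4, 2, -6, 0]
j=6: arr[6]=-6 ≤ 0 → i=3, swap arr[3],arr[6] → [-2, -5, -3, -6, 4, 2, 3, 0]
final swap arr[4],arr[7] → [-2, -5, -3, -6, 0, 2, 3, 4]; return 4
p = 4; k-1 = 0 < 4 ⇒ left

4; left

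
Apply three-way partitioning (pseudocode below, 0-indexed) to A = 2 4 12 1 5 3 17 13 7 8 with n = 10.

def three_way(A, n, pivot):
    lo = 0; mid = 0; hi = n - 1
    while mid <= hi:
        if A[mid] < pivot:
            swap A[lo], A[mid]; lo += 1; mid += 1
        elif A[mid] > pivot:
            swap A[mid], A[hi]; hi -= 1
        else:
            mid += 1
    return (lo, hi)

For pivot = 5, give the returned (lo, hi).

(4, 4)

pivot = 5; lo=0, mid=0, hi=9
A[mid]=2<5: swap A[0],A[0]; lo=1,mid=1 → 2 4 12 1 5 3 17 13 7 8
A[mid]=4<5: swap A[1],A[1]; lo=2,mid=2 → 2 4 12 1 5 3 17 13 7 8
A[mid]=12>5: swap A[2],A[9]; hi=8 → 2 4 8 1 5 3 17 13 7 12
A[mid]=8>5: swap A[2],A[8]; hi=7 → 2 4 7 1 5 3 17 13 8 12
A[mid]=7>5: swap A[2],A[7]; hi=6 → 2 4 13 1 5 3 17 7 8 12
A[mid]=13>5: swap A[2],A[6]; hi=5 → 2 4 17 1 5 3 13 7 8 12
A[mid]=17>5: swap A[2],A[5]; hi=4 → 2 4 3 1 5 17 13 7 8 12
A[mid]=3<5: swap A[2],A[2]; lo=3,mid=3 → 2 4 3 1 5 17 13 7 8 12
A[mid]=1<5: swap A[3],A[3]; lo=4,mid=4 → 2 4 3 1 5 17 13 7 8 12
A[mid]=5=5: mid=5
end: lo=4, hi=4; A = 2 4 3 1 5 17 13 7 8 12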